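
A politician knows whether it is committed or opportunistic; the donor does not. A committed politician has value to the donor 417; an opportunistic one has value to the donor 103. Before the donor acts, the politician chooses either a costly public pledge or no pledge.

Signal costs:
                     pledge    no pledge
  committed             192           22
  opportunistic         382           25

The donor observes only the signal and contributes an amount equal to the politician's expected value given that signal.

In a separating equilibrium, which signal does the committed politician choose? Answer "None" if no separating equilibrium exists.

pledge

Try committed → pledge, opportunistic → no pledge:
  Under separation the donor infers type exactly: pledge → committed (pays 417), no pledge → opportunistic (pays 103).
  Committed: pledge gives 417 − 192 = 225; no pledge gives 103 − 22 = 81. No deviation. ✓
  Opportunistic: no pledge gives 103 − 25 = 78; pledge gives 417 − 382 = 35. No deviation. ✓
Both hold — the committed type sends pledge.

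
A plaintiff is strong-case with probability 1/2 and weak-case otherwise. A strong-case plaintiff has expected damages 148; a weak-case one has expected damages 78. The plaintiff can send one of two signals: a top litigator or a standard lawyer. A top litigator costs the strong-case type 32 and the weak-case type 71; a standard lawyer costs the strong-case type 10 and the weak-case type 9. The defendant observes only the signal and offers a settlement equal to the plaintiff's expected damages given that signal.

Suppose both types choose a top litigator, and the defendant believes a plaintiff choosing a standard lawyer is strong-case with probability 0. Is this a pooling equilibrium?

No

At the pooled signal (top litigator) the defendant holds the prior 1/2 and pays 1/2·148 + 1/2·78 = 113. Off-path (standard lawyer) belief 0 gives 0·148 + 1·78 = 78.
Strong-case: top litigator gives 113 − 32 = 81; standard lawyer gives 78 − 10 = 68. Stays. ✓
Weak-case: top litigator gives 113 − 71 = 42; standard lawyer gives 78 − 9 = 69. Deviates. ✗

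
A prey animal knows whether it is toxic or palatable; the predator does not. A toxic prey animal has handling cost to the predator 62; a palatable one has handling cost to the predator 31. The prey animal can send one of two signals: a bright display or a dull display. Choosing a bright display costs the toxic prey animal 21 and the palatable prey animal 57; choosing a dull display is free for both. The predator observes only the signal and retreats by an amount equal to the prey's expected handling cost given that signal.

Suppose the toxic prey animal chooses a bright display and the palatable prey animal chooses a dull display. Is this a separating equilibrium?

Under separation the predator infers type exactly: bright display → toxic (pays 62), dull display → palatable (pays 31).
Toxic: bright display gives 62 − 21 = 41; dull display gives 31 − 0 = 31. No deviation. ✓
Palatable: dull display gives 31 − 0 = 31; bright display gives 62 − 57 = 5. No deviation. ✓
Both incentive constraints hold.

Yes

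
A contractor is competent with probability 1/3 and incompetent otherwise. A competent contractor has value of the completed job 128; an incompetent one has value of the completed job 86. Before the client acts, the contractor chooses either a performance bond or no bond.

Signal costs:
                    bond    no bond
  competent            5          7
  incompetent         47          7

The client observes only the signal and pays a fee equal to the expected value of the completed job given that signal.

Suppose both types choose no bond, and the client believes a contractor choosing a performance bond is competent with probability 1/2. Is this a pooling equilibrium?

No

On the equilibrium path (no bond) the client holds the prior 1/3 and pays 1/3·128 + 2/3·86 = 100. Off-path (bond) belief 1/2 gives 1/2·128 + 1/2·86 = 107.
Competent: no bond gives 100 − 7 = 93; bond gives 107 − 5 = 102. Deviates. ✗
Incompetent: no bond gives 100 − 7 = 93; bond gives 107 − 47 = 60. Stays. ✓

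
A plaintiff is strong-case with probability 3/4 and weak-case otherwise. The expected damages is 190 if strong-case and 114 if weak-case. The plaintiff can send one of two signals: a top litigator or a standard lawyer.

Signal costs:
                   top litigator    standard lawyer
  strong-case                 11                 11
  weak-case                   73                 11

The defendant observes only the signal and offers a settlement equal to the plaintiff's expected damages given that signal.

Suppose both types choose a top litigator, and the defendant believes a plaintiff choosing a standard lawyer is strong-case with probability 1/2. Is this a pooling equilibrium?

At the pooled signal (top litigator) the defendant holds the prior 3/4 and pays 3/4·190 + 1/4·114 = 171. Off-path (standard lawyer) belief 1/2 gives 1/2·190 + 1/2·114 = 152.
Strong-case: top litigator gives 171 − 11 = 160; standard lawyer gives 152 − 11 = 141. Stays. ✓
Weak-case: top litigator gives 171 − 73 = 98; standard lawyer gives 152 − 11 = 141. Deviates. ✗

No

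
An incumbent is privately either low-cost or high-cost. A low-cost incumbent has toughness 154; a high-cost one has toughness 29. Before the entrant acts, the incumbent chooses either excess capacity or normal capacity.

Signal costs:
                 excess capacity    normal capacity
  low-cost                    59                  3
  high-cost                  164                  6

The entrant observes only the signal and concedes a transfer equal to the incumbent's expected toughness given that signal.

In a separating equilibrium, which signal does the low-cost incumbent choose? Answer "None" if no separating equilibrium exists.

Try low-cost → excess capacity, high-cost → normal capacity:
  Under separation the entrant infers type exactly: excess capacity → low-cost (pays 154), normal capacity → high-cost (pays 29).
  Low-cost: excess capacity gives 154 − 59 = 95; normal capacity gives 29 − 3 = 26. No deviation. ✓
  High-cost: normal capacity gives 29 − 6 = 23; excess capacity gives 154 − 164 = -10. No deviation. ✓
Both hold — the low-cost type sends excess capacity.

excess capacity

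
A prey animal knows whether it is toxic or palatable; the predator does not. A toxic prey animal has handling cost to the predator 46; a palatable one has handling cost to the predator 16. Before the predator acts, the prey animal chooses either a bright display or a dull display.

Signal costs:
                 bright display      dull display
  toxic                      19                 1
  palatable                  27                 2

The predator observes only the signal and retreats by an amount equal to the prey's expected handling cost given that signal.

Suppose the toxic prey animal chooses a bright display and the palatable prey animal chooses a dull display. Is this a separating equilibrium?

No

If types separate, bright display earns payment 46 and dull display earns 16.
Toxic: bright display gives 46 − 19 = 27; dull display gives 16 − 1 = 15. No deviation. ✓
Palatable: dull display gives 16 − 2 = 14; bright display gives 46 − 27 = 19. Would deviate. ✗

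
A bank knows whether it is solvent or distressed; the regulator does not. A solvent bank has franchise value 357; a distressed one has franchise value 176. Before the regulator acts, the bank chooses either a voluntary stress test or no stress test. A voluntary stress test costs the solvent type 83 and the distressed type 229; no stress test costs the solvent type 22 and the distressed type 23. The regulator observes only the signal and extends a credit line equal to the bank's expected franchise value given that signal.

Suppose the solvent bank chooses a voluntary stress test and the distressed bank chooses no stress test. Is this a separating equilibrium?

Under separation the regulator infers type exactly: stress test → solvent (pays 357), no stress test → distressed (pays 176).
Solvent: stress test gives 357 − 83 = 274; no stress test gives 176 − 22 = 154. No deviation. ✓
Distressed: no stress test gives 176 − 23 = 153; stress test gives 357 − 229 = 128. No deviation. ✓
Both incentive constraints hold.

Yes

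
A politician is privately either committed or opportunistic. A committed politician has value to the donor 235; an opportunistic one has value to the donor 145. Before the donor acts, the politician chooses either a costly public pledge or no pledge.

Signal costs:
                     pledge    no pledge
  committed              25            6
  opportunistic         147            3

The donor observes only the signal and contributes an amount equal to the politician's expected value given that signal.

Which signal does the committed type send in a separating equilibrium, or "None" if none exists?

pledge

Try committed → pledge, opportunistic → no pledge:
  If types separate, pledge earns payment 235 and no pledge earns 145.
  Committed: pledge gives 235 − 25 = 210; no pledge gives 145 − 6 = 139. No deviation. ✓
  Opportunistic: no pledge gives 145 − 3 = 142; pledge gives 235 − 147 = 88. No deviation. ✓
Both hold — the committed type sends pledge.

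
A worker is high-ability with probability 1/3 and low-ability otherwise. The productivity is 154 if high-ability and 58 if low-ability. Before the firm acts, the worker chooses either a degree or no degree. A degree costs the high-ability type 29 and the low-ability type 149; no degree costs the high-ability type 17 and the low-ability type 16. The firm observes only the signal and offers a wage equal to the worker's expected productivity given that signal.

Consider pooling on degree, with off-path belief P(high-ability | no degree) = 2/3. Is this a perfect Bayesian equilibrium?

No

On the equilibrium path (degree) the firm holds the prior 1/3 and pays 1/3·154 + 2/3·58 = 90. Off-path (no degree) belief 2/3 gives 2/3·154 + 1/3·58 = 122.
High-ability: degree gives 90 − 29 = 61; no degree gives 122 − 17 = 105. Deviates. ✗
Low-ability: degree gives 90 − 149 = -59; no degree gives 122 − 16 = 106. Deviates. ✗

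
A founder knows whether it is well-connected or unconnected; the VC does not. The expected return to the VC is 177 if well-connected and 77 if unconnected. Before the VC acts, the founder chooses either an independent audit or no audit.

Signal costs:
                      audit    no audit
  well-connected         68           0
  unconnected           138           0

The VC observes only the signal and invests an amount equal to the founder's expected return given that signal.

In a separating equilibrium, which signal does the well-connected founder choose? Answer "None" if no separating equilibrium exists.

audit

Try well-connected → audit, unconnected → no audit:
  Under separation the VC infers type exactly: audit → well-connected (pays 177), no audit → unconnected (pays 77).
  Well-connected: audit gives 177 − 68 = 109; no audit gives 77 − 0 = 77. No deviation. ✓
  Unconnected: no audit gives 77 − 0 = 77; audit gives 177 − 138 = 39. No deviation. ✓
Both hold — the well-connected type sends audit.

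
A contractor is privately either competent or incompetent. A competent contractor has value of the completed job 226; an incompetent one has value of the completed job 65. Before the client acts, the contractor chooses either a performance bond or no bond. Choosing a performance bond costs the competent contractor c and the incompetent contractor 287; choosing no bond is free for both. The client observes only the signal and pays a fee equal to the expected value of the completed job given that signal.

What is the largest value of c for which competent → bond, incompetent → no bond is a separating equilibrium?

Under separation: bond → competent (pays 226); no bond → incompetent (pays 65).
Incompetent: 65 − 0 = 65 ≥ 226 − 287 = -61. Holds regardless of c. ✓
Competent: 226 − c ≥ 65 − 0, so c ≤ 226 − 65 = 161.

161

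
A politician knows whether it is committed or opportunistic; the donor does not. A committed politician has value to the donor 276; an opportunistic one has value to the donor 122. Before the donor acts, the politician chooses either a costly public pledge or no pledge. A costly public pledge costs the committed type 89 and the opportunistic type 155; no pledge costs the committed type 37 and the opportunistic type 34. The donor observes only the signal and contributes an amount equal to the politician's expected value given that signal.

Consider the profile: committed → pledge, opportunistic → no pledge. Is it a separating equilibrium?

If types separate, pledge earns payment 276 and no pledge earns 122.
Committed: pledge gives 276 − 89 = 187; no pledge gives 122 − 37 = 85. No deviation. ✓
Opportunistic: no pledge gives 122 − 34 = 88; pledge gives 276 − 155 = 121. Would deviate. ✗

No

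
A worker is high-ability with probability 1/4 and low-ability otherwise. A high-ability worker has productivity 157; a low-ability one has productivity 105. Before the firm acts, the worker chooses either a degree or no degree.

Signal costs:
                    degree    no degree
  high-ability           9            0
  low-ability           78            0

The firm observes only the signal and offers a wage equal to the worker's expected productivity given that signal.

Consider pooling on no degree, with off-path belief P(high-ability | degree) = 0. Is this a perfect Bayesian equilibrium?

At the pooled signal (no degree) the firm holds the prior 1/4 and pays 1/4·157 + 3/4·105 = 118. Off-path (degree) belief 0 gives 0·157 + 1·105 = 105.
High-ability: no degree gives 118 − 0 = 118; degree gives 105 − 9 = 96. Stays. ✓
Low-ability: no degree gives 118 − 0 = 118; degree gives 105 − 78 = 27. Stays. ✓

Yes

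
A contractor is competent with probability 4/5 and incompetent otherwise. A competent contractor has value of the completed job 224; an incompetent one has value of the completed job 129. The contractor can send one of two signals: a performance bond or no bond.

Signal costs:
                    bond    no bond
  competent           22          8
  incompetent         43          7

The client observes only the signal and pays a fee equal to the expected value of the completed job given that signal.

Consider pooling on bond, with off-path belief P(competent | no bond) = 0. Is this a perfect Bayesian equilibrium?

Yes

On the equilibrium path (bond) the client holds the prior 4/5 and pays 4/5·224 + 1/5·129 = 205. Off-path (no bond) belief 0 gives 0·224 + 1·129 = 129.
Competent: bond gives 205 − 22 = 183; no bond gives 129 − 8 = 121. Stays. ✓
Incompetent: bond gives 205 − 43 = 162; no bond gives 129 − 7 = 122. Stays. ✓
Beliefs are Bayes-consistent on-path and both types best-respond.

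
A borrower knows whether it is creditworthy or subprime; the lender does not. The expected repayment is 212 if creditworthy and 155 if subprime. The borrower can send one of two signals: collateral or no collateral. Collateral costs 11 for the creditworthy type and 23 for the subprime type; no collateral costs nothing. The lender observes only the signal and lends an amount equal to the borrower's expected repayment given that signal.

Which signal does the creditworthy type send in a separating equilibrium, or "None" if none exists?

None

Try creditworthy → collateral, subprime → no collateral:
  Under separation the lender infers type exactly: collateral → creditworthy (pays 212), no collateral → subprime (pays 155).
  Creditworthy: collateral gives 212 − 11 = 201; no collateral gives 155 − 0 = 155. No deviation. ✓
  Subprime: no collateral gives 155 − 0 = 155; collateral gives 212 − 23 = 189. Would deviate. ✗
Try creditworthy → no collateral, subprime → collateral:
  Under separation the lender infers type exactly: no collateral → creditworthy (pays 212), collateral → subprime (pays 155).
  Creditworthy: no collateral gives 212 − 0 = 212; collateral gives 155 − 11 = 144. No deviation. ✓
  Subprime: collateral gives 155 − 23 = 132; no collateral gives 212 − 0 = 212. Would deviate. ✗
Neither assignment is incentive-compatible.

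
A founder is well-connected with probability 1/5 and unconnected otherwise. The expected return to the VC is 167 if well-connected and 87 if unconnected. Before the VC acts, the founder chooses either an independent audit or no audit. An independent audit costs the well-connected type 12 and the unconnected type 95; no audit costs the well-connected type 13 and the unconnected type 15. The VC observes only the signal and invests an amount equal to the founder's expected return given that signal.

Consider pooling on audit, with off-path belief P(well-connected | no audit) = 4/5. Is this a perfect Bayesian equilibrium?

At the pooled signal (audit) the VC holds the prior 1/5 and pays 1/5·167 + 4/5·87 = 103. Off-path (no audit) belief 4/5 gives 4/5·167 + 1/5·87 = 151.
Well-connected: audit gives 103 − 12 = 91; no audit gives 151 − 13 = 138. Deviates. ✗
Unconnected: audit gives 103 − 95 = 8; no audit gives 151 − 15 = 136. Deviates. ✗

No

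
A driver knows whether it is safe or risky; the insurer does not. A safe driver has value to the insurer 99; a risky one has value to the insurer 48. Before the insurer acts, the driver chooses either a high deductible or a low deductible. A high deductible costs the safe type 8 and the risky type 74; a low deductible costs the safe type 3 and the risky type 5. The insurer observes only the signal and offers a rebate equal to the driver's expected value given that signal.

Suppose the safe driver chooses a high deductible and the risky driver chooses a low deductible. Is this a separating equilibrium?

Under separation the insurer infers type exactly: high deductible → safe (pays 99), low deductible → risky (pays 48).
Safe: high deductible gives 99 − 8 = 91; low deductible gives 48 − 3 = 45. No deviation. ✓
Risky: low deductible gives 48 − 5 = 43; high deductible gives 99 − 74 = 25. No deviation. ✓
Both incentive constraints hold.

Yes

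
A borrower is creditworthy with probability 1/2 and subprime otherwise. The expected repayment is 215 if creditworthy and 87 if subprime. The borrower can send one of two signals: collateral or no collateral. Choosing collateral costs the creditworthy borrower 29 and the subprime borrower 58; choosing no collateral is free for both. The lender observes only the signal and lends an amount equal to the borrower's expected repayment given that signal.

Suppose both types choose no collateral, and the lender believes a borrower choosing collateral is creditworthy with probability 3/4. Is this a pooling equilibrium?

At the pooled signal (no collateral) the lender holds the prior 1/2 and pays 1/2·215 + 1/2·87 = 151. Off-path (collateral) belief 3/4 gives 3/4·215 + 1/4·87 = 183.
Creditworthy: no collateral gives 151 − 0 = 151; collateral gives 183 − 29 = 154. Deviates. ✗
Subprime: no collateral gives 151 − 0 = 151; collateral gives 183 − 58 = 125. Stays. ✓

No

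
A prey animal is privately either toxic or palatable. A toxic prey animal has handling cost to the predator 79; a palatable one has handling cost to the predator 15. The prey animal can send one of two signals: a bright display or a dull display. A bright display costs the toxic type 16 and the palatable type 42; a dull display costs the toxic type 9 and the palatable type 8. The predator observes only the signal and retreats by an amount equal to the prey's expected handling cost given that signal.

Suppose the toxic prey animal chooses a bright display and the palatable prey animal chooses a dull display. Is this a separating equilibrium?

No

If types separate, bright display earns payment 79 and dull display earns 15.
Toxic: bright display gives 79 − 16 = 63; dull display gives 15 − 9 = 6. No deviation. ✓
Palatable: dull display gives 15 − 8 = 7; bright display gives 79 − 42 = 37. Would deviate. ✗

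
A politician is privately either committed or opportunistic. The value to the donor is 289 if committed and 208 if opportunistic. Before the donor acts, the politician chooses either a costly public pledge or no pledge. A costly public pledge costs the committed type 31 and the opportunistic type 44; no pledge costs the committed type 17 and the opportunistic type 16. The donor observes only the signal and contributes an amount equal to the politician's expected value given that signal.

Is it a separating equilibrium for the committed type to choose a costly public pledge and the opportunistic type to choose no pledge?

No

Under separation the donor infers type exactly: pledge → committed (pays 289), no pledge → opportunistic (pays 208).
Committed: pledge gives 289 − 31 = 258; no pledge gives 208 − 17 = 191. No deviation. ✓
Opportunistic: no pledge gives 208 − 16 = 192; pledge gives 289 − 44 = 245. Would deviate. ✗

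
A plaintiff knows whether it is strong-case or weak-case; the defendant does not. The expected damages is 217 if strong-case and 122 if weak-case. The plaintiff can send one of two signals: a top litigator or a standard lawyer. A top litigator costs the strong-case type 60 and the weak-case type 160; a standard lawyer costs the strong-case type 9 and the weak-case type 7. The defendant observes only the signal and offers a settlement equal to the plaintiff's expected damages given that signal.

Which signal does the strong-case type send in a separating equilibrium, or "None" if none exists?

Try strong-case → top litigator, weak-case → standard lawyer:
  Under separation the defendant infers type exactly: top litigator → strong-case (pays 217), standard lawyer → weak-case (pays 122).
  Strong-case: top litigator gives 217 − 60 = 157; standard lawyer gives 122 − 9 = 113. No deviation. ✓
  Weak-case: standard lawyer gives 122 − 7 = 115; top litigator gives 217 − 160 = 57. No deviation. ✓
Both hold — the strong-case type sends top litigator.

top litigator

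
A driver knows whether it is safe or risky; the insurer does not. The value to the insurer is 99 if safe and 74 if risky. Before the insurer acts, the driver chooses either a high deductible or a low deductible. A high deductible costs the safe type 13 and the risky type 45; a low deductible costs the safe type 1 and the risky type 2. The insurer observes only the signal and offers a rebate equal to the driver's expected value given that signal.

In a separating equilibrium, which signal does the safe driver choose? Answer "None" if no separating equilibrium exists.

Try safe → high deductible, risky → low deductible:
  Under separation the insurer infers type exactly: high deductible → safe (pays 99), low deductible → risky (pays 74).
  Safe: high deductible gives 99 − 13 = 86; low deductible gives 74 − 1 = 73. No deviation. ✓
  Risky: low deductible gives 74 − 2 = 72; high deductible gives 99 − 45 = 54. No deviation. ✓
Both hold — the safe type sends high deductible.

high deductible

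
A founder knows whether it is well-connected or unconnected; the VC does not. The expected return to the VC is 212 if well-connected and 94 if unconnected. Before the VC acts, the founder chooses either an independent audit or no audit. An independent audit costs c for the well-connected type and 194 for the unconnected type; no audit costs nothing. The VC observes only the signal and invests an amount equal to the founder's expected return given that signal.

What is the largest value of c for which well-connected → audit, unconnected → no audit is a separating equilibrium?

Under separation: audit → well-connected (pays 212); no audit → unconnected (pays 94).
Unconnected: 94 − 0 = 94 ≥ 212 − 194 = 18. Holds regardless of c. ✓
Well-connected: 212 − c ≥ 94 − 0, so c ≤ 212 − 94 = 118.

118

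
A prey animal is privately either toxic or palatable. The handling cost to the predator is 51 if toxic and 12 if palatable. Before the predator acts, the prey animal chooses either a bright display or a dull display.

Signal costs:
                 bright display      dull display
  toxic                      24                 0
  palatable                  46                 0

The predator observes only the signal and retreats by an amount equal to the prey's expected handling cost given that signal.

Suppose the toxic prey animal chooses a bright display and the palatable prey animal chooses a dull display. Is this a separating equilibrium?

Yes

Under separation the predator infers type exactly: bright display → toxic (pays 51), dull display → palatable (pays 12).
Toxic: bright display gives 51 − 24 = 27; dull display gives 12 − 0 = 12. No deviation. ✓
Palatable: dull display gives 12 − 0 = 12; bright display gives 51 − 46 = 5. No deviation. ✓
Both incentive constraints hold.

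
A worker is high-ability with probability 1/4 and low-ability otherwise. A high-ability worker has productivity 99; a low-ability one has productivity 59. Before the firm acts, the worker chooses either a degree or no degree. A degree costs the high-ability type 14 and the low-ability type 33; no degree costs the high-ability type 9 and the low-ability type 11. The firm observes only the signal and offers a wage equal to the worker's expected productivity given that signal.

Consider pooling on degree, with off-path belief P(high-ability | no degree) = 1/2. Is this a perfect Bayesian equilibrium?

No

On the equilibrium path (degree) the firm holds the prior 1/4 and pays 1/4·99 + 3/4·59 = 69. Off-path (no degree) belief 1/2 gives 1/2·99 + 1/2·59 = 79.
High-ability: degree gives 69 − 14 = 55; no degree gives 79 − 9 = 70. Deviates. ✗
Low-ability: degree gives 69 − 33 = 36; no degree gives 79 − 11 = 68. Deviates. ✗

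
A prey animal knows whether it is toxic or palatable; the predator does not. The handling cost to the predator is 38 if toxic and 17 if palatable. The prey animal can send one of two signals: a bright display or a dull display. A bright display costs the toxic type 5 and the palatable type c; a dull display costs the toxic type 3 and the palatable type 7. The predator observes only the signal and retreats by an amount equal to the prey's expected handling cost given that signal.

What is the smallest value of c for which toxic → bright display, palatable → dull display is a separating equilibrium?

28

Under separation: bright display → toxic (pays 38); dull display → palatable (pays 17).
Toxic: 38 − 5 = 33 ≥ 17 − 3 = 14. Holds regardless of c. ✓
Palatable: 17 − 7 ≥ 38 − c, so c ≥ 38 − 10 = 28.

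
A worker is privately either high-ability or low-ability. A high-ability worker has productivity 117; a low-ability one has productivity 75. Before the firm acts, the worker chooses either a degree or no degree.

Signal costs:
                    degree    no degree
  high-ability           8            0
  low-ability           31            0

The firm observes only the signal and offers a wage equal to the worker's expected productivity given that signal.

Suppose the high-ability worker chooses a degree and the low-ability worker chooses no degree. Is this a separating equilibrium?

No

If types separate, degree earns payment 117 and no degree earns 75.
High-ability: degree gives 117 − 8 = 109; no degree gives 75 − 0 = 75. No deviation. ✓
Low-ability: no degree gives 75 − 0 = 75; degree gives 117 − 31 = 86. Would deviate. ✗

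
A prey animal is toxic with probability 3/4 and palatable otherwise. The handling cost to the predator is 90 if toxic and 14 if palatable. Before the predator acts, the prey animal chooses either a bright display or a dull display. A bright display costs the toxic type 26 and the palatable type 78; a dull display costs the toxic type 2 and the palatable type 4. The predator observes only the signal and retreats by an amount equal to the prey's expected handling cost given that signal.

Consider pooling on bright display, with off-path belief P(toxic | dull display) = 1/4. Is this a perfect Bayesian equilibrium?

No

At the pooled signal (bright display) the predator holds the prior 3/4 and pays 3/4·90 + 1/4·14 = 71. Off-path (dull display) belief 1/4 gives 1/4·90 + 3/4·14 = 33.
Toxic: bright display gives 71 − 26 = 45; dull display gives 33 − 2 = 31. Stays. ✓
Palatable: bright display gives 71 − 78 = -7; dull display gives 33 − 4 = 29. Deviates. ✗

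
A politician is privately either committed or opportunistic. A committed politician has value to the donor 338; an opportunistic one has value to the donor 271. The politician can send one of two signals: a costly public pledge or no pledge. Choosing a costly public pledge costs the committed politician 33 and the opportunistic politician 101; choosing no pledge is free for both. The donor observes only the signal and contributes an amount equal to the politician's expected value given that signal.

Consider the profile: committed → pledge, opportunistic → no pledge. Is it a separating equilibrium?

If types separate, pledge earns payment 338 and no pledge earns 271.
Committed: pledge gives 338 − 33 = 305; no pledge gives 271 − 0 = 271. No deviation. ✓
Opportunistic: no pledge gives 271 − 0 = 271; pledge gives 338 − 101 = 237. No deviation. ✓
Neither type gains from mimicking the other.

Yes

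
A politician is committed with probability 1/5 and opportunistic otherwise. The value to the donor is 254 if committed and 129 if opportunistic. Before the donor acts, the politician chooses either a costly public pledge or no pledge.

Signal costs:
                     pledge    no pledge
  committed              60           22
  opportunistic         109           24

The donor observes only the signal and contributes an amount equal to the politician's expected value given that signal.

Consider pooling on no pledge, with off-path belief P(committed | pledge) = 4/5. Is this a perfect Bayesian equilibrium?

No

At the pooled signal (no pledge) the donor holds the prior 1/5 and pays 1/5·254 + 4/5·129 = 154. Off-path (pledge) belief 4/5 gives 4/5·254 + 1/5·129 = 229.
Committed: no pledge gives 154 − 22 = 132; pledge gives 229 − 60 = 169. Deviates. ✗
Opportunistic: no pledge gives 154 − 24 = 130; pledge gives 229 − 109 = 120. Stays. ✓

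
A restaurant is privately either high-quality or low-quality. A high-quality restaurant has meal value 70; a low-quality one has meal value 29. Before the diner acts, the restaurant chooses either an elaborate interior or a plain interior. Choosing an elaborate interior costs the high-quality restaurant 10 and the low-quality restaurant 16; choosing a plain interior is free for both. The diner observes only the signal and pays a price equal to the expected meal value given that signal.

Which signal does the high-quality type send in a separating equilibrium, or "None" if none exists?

Try high-quality → elaborate interior, low-quality → plain interior:
  If types separate, elaborate interior earns payment 70 and plain interior earns 29.
  High-quality: elaborate interior gives 70 − 10 = 60; plain interior gives 29 − 0 = 29. No deviation. ✓
  Low-quality: plain interior gives 29 − 0 = 29; elaborate interior gives 70 − 16 = 54. Would deviate. ✗
Try high-quality → plain interior, low-quality → elaborate interior:
  If types separate, plain interior earns payment 70 and elaborate interior earns 29.
  High-quality: plain interior gives 70 − 0 = 70; elaborate interior gives 29 − 10 = 19. No deviation. ✓
  Low-quality: elaborate interior gives 29 − 16 = 13; plain interior gives 70 − 0 = 70. Would deviate. ✗
Neither assignment is incentive-compatible.

None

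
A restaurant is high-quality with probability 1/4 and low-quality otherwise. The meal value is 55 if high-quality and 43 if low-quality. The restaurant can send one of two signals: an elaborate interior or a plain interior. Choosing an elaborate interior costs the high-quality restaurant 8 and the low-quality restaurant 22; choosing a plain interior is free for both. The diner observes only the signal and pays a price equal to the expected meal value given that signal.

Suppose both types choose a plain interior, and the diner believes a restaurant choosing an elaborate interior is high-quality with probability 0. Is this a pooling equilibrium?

Yes

At the pooled signal (plain interior) the diner holds the prior 1/4 and pays 1/4·55 + 3/4·43 = 46. Off-path (elaborate interior) belief 0 gives 0·55 + 1·43 = 43.
High-quality: plain interior gives 46 − 0 = 46; elaborate interior gives 43 − 8 = 35. Stays. ✓
Low-quality: plain interior gives 46 − 0 = 46; elaborate interior gives 43 − 22 = 21. Stays. ✓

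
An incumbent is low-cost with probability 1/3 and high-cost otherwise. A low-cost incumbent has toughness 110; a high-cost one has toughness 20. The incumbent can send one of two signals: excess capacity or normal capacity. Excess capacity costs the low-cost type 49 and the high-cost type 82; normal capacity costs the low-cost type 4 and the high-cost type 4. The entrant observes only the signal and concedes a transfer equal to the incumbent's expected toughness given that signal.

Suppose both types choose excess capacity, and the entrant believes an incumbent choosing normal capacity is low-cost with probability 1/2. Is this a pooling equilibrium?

No

At the pooled signal (excess capacity) the entrant holds the prior 1/3 and pays 1/3·110 + 2/3·20 = 50. Off-path (normal capacity) belief 1/2 gives 1/2·110 + 1/2·20 = 65.
Low-cost: excess capacity gives 50 − 49 = 1; normal capacity gives 65 − 4 = 61. Deviates. ✗
High-cost: excess capacity gives 50 − 82 = -32; normal capacity gives 65 − 4 = 61. Deviates. ✗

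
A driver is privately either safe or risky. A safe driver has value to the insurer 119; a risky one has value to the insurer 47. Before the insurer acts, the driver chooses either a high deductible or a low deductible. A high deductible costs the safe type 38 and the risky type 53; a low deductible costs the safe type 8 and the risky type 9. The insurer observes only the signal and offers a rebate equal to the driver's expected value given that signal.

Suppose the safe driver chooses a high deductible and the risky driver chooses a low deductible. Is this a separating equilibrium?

No

If types separate, high deductible earns payment 119 and low deductible earns 47.
Safe: high deductible gives 119 − 38 = 81; low deductible gives 47 − 8 = 39. No deviation. ✓
Risky: low deductible gives 47 − 9 = 38; high deductible gives 119 − 53 = 66. Would deviate. ✗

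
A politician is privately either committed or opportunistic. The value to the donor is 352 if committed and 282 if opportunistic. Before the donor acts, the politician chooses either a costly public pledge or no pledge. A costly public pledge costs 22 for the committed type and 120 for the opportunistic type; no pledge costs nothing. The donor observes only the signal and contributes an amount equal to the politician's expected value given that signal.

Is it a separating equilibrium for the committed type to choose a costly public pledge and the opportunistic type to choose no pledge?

Yes

Under separation the donor infers type exactly: pledge → committed (pays 352), no pledge → opportunistic (pays 282).
Committed: pledge gives 352 − 22 = 330; no pledge gives 282 − 0 = 282. No deviation. ✓
Opportunistic: no pledge gives 282 − 0 = 282; pledge gives 352 − 120 = 232. No deviation. ✓
Both incentive constraints hold.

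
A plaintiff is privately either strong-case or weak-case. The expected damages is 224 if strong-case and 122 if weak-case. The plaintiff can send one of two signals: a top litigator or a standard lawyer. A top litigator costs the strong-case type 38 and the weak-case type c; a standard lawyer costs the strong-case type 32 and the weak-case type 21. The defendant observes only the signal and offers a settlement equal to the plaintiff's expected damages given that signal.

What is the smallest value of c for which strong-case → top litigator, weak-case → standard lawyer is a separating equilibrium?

123

Under separation: top litigator → strong-case (pays 224); standard lawyer → weak-case (pays 122).
Strong-case: 224 − 38 = 186 ≥ 122 − 32 = 90. Holds regardless of c. ✓
Weak-case: 122 − 21 ≥ 224 − c, so c ≥ 224 − 101 = 123.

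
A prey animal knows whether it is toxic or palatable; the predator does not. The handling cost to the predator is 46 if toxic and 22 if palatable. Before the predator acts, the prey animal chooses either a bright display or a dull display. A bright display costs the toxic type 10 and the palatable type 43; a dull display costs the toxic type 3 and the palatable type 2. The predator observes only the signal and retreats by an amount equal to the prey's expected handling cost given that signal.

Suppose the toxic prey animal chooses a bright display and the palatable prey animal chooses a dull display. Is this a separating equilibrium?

Yes

If types separate, bright display earns payment 46 and dull display earns 22.
Toxic: bright display gives 46 − 10 = 36; dull display gives 22 − 3 = 19. No deviation. ✓
Palatable: dull display gives 22 − 2 = 20; bright display gives 46 − 43 = 3. No deviation. ✓
Both incentive constraints hold.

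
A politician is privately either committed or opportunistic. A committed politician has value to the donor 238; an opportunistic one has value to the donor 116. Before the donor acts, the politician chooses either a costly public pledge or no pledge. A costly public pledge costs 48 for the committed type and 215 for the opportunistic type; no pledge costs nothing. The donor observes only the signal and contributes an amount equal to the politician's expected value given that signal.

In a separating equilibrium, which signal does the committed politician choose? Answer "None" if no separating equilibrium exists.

Try committed → pledge, opportunistic → no pledge:
  If types separate, pledge earns payment 238 and no pledge earns 116.
  Committed: pledge gives 238 − 48 = 190; no pledge gives 116 − 0 = 116. No deviation. ✓
  Opportunistic: no pledge gives 116 − 0 = 116; pledge gives 238 − 215 = 23. No deviation. ✓
Both hold — the committed type sends pledge.

pledge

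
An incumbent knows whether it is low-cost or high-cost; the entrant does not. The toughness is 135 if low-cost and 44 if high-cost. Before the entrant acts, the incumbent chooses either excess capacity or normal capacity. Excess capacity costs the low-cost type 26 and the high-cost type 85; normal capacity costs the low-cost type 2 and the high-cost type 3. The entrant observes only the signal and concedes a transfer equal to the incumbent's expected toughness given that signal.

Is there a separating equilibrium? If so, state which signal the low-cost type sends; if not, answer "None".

Try low-cost → excess capacity, high-cost → normal capacity:
  If types separate, excess capacity earns payment 135 and normal capacity earns 44.
  Low-cost: excess capacity gives 135 − 26 = 109; normal capacity gives 44 − 2 = 42. No deviation. ✓
  High-cost: normal capacity gives 44 − 3 = 41; excess capacity gives 135 − 85 = 50. Would deviate. ✗
Try low-cost → normal capacity, high-cost → excess capacity:
  If types separate, normal capacity earns payment 135 and excess capacity earns 44.
  Low-cost: normal capacity gives 135 − 2 = 133; excess capacity gives 44 − 26 = 18. No deviation. ✓
  High-cost: excess capacity gives 44 − 85 = -41; normal capacity gives 135 − 3 = 132. Would deviate. ✗
Neither assignment is incentive-compatible.

None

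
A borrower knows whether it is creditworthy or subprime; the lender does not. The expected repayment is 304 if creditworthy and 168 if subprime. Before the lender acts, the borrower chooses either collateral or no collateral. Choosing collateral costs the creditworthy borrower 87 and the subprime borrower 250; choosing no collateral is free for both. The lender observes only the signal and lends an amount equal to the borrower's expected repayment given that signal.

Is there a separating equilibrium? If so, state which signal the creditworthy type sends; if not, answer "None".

collateral

Try creditworthy → collateral, subprime → no collateral:
  Under separation the lender infers type exactly: collateral → creditworthy (pays 304), no collateral → subprime (pays 168).
  Creditworthy: collateral gives 304 − 87 = 217; no collateral gives 168 − 0 = 168. No deviation. ✓
  Subprime: no collateral gives 168 − 0 = 168; collateral gives 304 − 250 = 54. No deviation. ✓
Both hold — the creditworthy type sends collateral.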